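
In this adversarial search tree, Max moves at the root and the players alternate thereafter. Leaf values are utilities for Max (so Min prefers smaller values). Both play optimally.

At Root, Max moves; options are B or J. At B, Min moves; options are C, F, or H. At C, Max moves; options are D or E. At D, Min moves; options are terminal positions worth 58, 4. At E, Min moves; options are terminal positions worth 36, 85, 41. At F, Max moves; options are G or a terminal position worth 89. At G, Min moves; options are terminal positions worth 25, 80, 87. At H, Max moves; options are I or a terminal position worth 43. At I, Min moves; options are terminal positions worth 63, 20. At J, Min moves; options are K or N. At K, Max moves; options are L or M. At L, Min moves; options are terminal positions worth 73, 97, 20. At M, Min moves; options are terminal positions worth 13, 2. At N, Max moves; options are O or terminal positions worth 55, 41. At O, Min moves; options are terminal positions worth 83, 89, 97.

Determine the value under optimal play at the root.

36

D (Min): min(58, 4) = 4
E (Min): min(36, 85, 41) = 36
C (Max): max(4, 36) = 36
G (Min): min(25, 80, 87) = 25
F (Max): max(25, 89) = 89
I (Min): min(63, 20) = 20
H (Max): max(20, 43) = 43
B (Min): min(36, 89, 43) = 36
L (Min): min(73, 97, 20) = 20
M (Min): min(13, 2) = 2
K (Max): max(20, 2) = 20
O (Min): min(83, 89, 97) = 83
N (Max): max(83, 55, 41) = 83
J (Min): min(20, 83) = 20
Root (Max): max(36, 20) = 36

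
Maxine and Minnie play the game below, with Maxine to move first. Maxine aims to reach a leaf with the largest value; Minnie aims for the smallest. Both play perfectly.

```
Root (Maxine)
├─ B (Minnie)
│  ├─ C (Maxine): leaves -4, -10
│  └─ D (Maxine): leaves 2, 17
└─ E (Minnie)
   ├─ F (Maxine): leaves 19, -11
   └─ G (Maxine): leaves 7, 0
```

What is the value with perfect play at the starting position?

7

C (Maxine): max(-4, -10) = -4
D (Maxine): max(2, 17) = 17
B (Minnie): min(-4, 17) = -4
F (Maxine): max(19, -11) = 19
G (Maxine): max(7, 0) = 7
E (Minnie): min(19, 7) = 7
Root (Maxine): max(-4, 7) = 7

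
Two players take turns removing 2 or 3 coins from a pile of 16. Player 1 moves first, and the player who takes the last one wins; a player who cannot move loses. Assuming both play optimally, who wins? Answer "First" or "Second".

Mark each pile size as W (mover wins) or L (mover loses):
i:   0  1  2  3  4  5  6  7  8  9 10 11 12 13 14 15 16
     L  L  W  W  W  L  L  W  W  W  L  L  W  W  W  L  L
Position 16 is L, so the second player wins.

Second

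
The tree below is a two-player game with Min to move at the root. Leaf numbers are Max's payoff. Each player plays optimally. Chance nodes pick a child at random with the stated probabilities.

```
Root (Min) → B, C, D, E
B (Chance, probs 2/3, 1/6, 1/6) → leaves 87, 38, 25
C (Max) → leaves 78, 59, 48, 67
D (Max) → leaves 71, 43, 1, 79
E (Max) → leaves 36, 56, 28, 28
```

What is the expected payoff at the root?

B (Chance): 2/3·87 + 1/6·38 + 1/6·25 = 68.5
C (Max): max(78, 59, 48, 67) = 78
D (Max): max(71, 43, 1, 79) = 79
E (Max): max(36, 56, 28, 28) = 56
Root (Min): min(68.5, 78, 79, 56) = 56

56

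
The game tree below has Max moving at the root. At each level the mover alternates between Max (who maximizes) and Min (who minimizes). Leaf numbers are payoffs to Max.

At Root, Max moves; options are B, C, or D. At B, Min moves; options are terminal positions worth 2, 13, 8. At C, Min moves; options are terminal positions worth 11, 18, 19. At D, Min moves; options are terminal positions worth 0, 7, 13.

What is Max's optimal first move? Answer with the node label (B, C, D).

B (Min): min(2, 13, 8) = 2
C (Min): min(11, 18, 19) = 11
D (Min): min(0, 7, 13) = 0
Root (Max): max(2, 11, 0) = 11
Max picks the child with the highest value: C (value 11).

C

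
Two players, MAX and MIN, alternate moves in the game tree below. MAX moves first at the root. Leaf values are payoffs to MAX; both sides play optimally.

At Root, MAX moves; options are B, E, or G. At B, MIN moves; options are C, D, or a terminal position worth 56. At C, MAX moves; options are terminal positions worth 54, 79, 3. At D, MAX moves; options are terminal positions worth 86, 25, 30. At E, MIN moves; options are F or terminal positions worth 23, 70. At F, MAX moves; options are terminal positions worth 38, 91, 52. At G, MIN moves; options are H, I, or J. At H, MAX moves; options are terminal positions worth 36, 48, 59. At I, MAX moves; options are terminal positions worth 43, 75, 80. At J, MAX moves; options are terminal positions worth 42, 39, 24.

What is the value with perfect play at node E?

23

F: max(38, 91, 52) = 91
E: min(91, 23, 70) = 23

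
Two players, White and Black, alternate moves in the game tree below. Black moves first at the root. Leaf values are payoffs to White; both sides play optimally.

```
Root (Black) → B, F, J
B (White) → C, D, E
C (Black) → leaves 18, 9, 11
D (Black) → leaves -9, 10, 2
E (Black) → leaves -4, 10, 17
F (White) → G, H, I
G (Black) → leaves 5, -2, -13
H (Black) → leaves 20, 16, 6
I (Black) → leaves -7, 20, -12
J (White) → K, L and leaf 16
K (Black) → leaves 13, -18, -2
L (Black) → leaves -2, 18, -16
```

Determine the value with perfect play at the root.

6

C (Black): min(18, 9, 11) = 9
D (Black): min(-9, 10, 2) = -9
E (Black): min(-4, 10, 17) = -4
B (White): max(9, -9, -4) = 9
G (Black): min(5, -2, -13) = -13
H (Black): min(20, 16, 6) = 6
I (Black): min(-7, 20, -12) = -12
F (White): max(-13, 6, -12) = 6
K (Black): min(13, -18, -2) = -18
L (Black): min(-2, 18, -16) = -16
J (White): max(-18, -16, 16) = 16
Root (Black): min(9, 6, 16) = 6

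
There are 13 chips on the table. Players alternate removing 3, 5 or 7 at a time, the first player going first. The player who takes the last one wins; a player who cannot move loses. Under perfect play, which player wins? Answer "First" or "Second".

First

Positions where the player to move wins (W) vs loses (L):
i:   0  1  2  3  4  5  6  7  8  9 10 11 12 13
     L  L  L  W  W  W  W  W  W  W  L  L  L  W
Position 13 is W, so the first player wins.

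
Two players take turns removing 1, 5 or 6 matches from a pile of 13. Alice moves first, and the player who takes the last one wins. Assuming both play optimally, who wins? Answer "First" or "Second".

Second

i:   0  1  2  3  4  5  6  7  8  9 10 11 12 13
     L  W  L  W  L  W  W  W  W  W  W  L  W  L
Position 13 is L, so the second player wins.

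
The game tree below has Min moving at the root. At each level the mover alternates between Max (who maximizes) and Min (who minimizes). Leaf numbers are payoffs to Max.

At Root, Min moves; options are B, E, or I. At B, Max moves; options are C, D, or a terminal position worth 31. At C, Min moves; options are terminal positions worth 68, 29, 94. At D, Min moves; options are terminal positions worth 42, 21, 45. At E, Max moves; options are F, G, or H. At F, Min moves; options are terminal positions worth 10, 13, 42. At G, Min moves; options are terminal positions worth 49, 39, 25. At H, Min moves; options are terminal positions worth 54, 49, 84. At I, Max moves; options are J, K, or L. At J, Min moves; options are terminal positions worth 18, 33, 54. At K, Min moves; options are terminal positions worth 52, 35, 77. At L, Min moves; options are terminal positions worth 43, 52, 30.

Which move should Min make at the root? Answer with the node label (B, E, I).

C (Min): min(68, 29, 94) = 29
D (Min): min(42, 21, 45) = 21
B (Max): max(29, 21, 31) = 31
F (Min): min(10, 13, 42) = 10
G (Min): min(49, 39, 25) = 25
H (Min): min(54, 49, 84) = 49
E (Max): max(10, 25, 49) = 49
J (Min): min(18, 33, 54) = 18
K (Min): min(52, 35, 77) = 35
L (Min): min(43, 52, 30) = 30
I (Max): max(18, 35, 30) = 35
Root (Min): min(31, 49, 35) = 31
Min picks the child with the lowest value: B (value 31).

B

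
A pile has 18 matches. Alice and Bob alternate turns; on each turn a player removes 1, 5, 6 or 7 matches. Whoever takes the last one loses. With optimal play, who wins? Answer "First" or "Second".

First

Positions where the player to move wins (W) vs loses (L):
i:   0  1  2  3  4  5  6  7  8  9 10 11 12 13 14 15 16 17 18
     W  L  W  L  W  L  W  W  W  W  W  W  W  L  W  L  W  L  W
Position 18 is W, so the first player wins.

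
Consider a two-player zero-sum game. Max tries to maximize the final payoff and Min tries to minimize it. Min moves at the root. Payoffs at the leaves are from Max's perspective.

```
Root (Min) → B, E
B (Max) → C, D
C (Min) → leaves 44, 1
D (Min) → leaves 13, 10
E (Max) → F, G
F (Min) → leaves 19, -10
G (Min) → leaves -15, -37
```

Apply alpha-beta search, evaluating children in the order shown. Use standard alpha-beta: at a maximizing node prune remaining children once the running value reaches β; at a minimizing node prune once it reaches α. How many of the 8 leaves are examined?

C [α=-∞,β=+∞]: v=1
D [α=1,β=+∞]: v=10
B [α=-∞,β=+∞]: v=10
F [α=-∞,β=10]: v=-10
G [α=-10,β=10]: v=-15 after child 1 ≤ α → α-cutoff, skip 1
E [α=-∞,β=10]: v=-10
Root [α=-∞,β=+∞]: v=-10
Leaves evaluated: 7 of 8.

7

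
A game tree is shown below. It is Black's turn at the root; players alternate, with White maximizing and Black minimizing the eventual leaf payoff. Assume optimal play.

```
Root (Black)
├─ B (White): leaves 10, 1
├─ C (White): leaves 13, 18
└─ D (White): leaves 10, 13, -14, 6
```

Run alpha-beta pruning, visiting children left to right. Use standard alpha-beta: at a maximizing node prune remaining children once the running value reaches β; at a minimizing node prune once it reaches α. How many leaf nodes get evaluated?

B [α=-∞,β=+∞]: v=10
C [α=-∞,β=10]: v=13 after child 1 ≥ β → β-cutoff, skip 1
D [α=-∞,β=10]: v=10 after child 1 ≥ β → β-cutoff, skip 3
Root [α=-∞,β=+∞]: v=10
Leaves evaluated: 4 of 8.

4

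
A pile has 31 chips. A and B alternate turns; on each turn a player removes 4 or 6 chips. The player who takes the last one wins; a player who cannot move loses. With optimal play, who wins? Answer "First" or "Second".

i:   0  1  2  3  4  5  6  7  8  9 10 11 12 13 14 15 16 17 18 19 20 21 22 23 24 25 26 27 28 29 30 31
     L  L  L  L  W  W  W  W  W  W  L  L  L  L  W  W  W  W  W  W  L  L  L  L  W  W  W  W  W  W  L  L
Position 31 is L, so the second player wins.

Second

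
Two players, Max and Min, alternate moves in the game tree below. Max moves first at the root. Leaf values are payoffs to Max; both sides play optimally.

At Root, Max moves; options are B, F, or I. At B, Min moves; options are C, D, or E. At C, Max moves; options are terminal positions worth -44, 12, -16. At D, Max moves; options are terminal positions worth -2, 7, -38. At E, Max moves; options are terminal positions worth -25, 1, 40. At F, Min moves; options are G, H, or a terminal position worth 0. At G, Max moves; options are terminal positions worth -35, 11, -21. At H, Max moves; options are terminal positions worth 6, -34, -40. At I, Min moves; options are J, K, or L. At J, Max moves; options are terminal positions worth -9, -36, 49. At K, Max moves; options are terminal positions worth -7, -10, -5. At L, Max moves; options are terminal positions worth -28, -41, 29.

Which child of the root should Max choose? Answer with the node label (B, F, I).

C (Max): max(-44, 12, -16) = 12
D (Max): max(-2, 7, -38) = 7
E (Max): max(-25, 1, 40) = 40
B (Min): min(12, 7, 40) = 7
G (Max): max(-35, 11, -21) = 11
H (Max): max(6, -34, -40) = 6
F (Min): min(11, 6, 0) = 0
J (Max): max(-9, -36, 49) = 49
K (Max): max(-7, -10, -5) = -5
L (Max): max(-28, -41, 29) = 29
I (Min): min(49, -5, 29) = -5
Root (Max): max(7, 0, -5) = 7
Max picks the child with the highest value: B (value 7).

B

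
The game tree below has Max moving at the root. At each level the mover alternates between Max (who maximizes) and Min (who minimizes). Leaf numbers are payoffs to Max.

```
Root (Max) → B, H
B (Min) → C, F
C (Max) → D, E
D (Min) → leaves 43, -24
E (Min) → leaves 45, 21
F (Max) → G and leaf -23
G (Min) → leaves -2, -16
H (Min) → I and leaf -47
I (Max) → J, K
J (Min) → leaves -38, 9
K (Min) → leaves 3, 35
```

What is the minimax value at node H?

-47

J: min(-38, 9) = -38
K: min(3, 35) = 3
I: max(-38, 3) = 3
H: min(3, -47) = -47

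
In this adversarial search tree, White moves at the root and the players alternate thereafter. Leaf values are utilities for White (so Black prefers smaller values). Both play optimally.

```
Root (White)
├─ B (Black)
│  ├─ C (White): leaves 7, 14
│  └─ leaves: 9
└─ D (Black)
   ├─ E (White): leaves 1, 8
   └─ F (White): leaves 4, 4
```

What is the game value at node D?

E: max(1, 8) = 8
F: max(4, 4) = 4
D: min(8, 4) = 4

4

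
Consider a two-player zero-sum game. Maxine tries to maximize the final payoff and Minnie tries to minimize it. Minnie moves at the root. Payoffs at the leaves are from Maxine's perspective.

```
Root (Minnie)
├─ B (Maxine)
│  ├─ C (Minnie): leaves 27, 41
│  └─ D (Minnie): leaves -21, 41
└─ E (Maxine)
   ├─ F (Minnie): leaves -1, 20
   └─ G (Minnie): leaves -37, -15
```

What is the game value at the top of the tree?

-1

C (Minnie): min(27, 41) = 27
D (Minnie): min(-21, 41) = -21
B (Maxine): max(27, -21) = 27
F (Minnie): min(-1, 20) = -1
G (Minnie): min(-37, -15) = -37
E (Maxine): max(-1, -37) = -1
Root (Minnie): min(27, -1) = -1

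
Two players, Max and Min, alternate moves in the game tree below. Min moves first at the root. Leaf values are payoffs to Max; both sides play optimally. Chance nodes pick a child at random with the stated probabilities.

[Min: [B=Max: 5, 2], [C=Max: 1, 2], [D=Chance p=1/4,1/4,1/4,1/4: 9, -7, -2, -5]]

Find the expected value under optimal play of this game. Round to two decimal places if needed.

B (Max): max(5, 2) = 5
C (Max): max(1, 2) = 2
D (Chance): 1/4·9 + 1/4·-7 + 1/4·-2 + 1/4·-5 = -1.25
Root (Min): min(5, 2, -1.25) = -1.25

-1.25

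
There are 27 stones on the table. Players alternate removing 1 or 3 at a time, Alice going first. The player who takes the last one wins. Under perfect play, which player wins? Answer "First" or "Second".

First

W/L table (W = player to move can force a win):
i:   0  1  2  3  4  5  6  7  8  9 10 11 12 13 14 15 16 17 18 19 20 21 22 23 24 25 26 27
     L  W  L  W  L  W  L  W  L  W  L  W  L  W  L  W  L  W  L  W  L  W  L  W  L  W  L  W
Position 27 is W, so the first player wins.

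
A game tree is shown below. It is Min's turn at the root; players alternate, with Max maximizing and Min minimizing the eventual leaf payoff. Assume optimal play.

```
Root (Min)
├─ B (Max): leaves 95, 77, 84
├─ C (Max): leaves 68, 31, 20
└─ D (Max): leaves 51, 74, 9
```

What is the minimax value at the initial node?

68

B (Max): max(95, 77, 84) = 95
C (Max): max(68, 31, 20) = 68
D (Max): max(51, 74, 9) = 74
Root (Min): min(95, 68, 74) = 68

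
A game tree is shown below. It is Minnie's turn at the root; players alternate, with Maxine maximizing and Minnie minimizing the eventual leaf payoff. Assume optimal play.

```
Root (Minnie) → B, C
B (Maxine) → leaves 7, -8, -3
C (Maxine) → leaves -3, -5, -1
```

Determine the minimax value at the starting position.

-1

B (Maxine): max(7, -8, -3) = 7
C (Maxine): max(-3, -5, -1) = -1
Root (Minnie): min(7, -1) = -1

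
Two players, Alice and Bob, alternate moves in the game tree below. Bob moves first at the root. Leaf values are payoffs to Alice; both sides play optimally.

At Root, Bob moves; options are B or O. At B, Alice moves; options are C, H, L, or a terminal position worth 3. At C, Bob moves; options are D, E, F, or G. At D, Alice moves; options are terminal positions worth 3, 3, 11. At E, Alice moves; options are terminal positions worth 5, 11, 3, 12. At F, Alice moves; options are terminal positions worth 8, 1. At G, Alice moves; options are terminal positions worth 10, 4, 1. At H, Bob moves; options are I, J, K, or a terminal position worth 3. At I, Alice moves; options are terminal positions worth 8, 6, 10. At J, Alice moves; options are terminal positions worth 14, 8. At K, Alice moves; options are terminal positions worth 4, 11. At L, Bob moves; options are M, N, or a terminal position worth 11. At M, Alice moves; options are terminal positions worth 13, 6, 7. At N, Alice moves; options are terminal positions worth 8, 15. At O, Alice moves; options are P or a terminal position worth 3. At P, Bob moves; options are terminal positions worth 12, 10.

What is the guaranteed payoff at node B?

D: max(3, 3, 11) = 11
E: max(5, 11, 3, 12) = 12
F: max(8, 1) = 8
G: max(10, 4, 1) = 10
C: min(11, 12, 8, 10) = 8
I: max(8, 6, 10) = 10
J: max(14, 8) = 14
K: max(4, 11) = 11
H: min(10, 14, 11, 3) = 3
M: max(13, 6, 7) = 13
N: max(8, 15) = 15
L: min(13, 15, 11) = 11
B: max(8, 3, 11, 3) = 11

11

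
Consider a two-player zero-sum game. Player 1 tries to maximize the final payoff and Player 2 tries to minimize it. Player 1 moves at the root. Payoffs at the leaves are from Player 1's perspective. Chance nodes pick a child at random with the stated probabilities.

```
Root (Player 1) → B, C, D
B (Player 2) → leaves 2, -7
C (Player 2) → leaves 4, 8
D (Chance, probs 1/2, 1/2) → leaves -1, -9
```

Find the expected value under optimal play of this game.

B (Player 2): min(2, -7) = -7
C (Player 2): min(4, 8) = 4
D (Chance): 1/2·-1 + 1/2·-9 = -5
Root (Player 1): max(-7, 4, -5) = 4

4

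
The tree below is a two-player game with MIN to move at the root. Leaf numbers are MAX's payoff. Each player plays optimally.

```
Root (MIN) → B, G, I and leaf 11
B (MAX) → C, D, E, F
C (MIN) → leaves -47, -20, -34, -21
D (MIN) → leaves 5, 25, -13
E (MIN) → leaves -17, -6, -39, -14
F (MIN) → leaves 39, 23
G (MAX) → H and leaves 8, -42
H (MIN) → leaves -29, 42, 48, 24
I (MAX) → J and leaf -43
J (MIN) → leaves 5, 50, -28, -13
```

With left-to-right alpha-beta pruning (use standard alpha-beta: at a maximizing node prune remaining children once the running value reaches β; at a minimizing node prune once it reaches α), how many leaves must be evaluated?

22

C [α=-∞,β=+∞]: v=-47
D [α=-47,β=+∞]: v=-13
E [α=-13,β=+∞]: v=-17 after child 1 ≤ α → α-cutoff, skip 3
F [α=-13,β=+∞]: v=23
B [α=-∞,β=+∞]: v=23
H [α=-∞,β=23]: v=-29
G [α=-∞,β=23]: v=8
J [α=-∞,β=8]: v=-28
I [α=-∞,β=8]: v=-28
Root [α=-∞,β=+∞]: v=-28
Leaves evaluated: 22 of 25.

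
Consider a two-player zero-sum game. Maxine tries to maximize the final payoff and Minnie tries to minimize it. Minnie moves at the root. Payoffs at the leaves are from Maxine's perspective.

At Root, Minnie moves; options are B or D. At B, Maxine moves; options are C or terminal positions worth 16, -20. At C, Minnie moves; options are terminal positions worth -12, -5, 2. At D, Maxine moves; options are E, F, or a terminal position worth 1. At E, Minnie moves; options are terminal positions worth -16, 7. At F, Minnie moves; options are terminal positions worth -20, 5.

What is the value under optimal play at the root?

C (Minnie): min(-12, -5, 2) = -12
B (Maxine): max(-12, 16, -20) = 16
E (Minnie): min(-16, 7) = -16
F (Minnie): min(-20, 5) = -20
D (Maxine): max(-16, -20, 1) = 1
Root (Minnie): min(16, 1) = 1

1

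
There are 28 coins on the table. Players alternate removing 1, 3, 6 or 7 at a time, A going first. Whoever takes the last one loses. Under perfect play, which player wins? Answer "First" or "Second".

W/L table (W = player to move can force a win):
i:   0  1  2  3  4  5  6  7  8  9 10 11 12 13 14 15 16 17 18 19 20 21 22 23 24 25 26 27 28
     W  L  W  L  W  L  W  W  W  W  W  W  W  L  W  L  W  L  W  W  W  W  W  W  W  L  W  L  W
Position 28 is W, so the first player wins.

First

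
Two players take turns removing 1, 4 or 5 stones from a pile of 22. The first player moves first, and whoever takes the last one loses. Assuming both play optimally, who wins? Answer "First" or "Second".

i:   0  1  2  3  4  5  6  7  8  9 10 11 12 13 14 15 16 17 18 19 20 21 22
     W  L  W  L  W  W  W  W  W  L  W  L  W  W  W  W  W  L  W  L  W  W  W
Position 22 is W, so the first player wins.

First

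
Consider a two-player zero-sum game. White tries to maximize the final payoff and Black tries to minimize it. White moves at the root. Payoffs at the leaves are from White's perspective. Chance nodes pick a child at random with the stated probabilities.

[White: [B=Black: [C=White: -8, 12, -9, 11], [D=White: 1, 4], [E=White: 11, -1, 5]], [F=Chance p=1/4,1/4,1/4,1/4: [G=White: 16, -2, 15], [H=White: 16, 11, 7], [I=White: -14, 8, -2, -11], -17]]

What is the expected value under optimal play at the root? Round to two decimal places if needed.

C (White): max(-8, 12, -9, 11) = 12
D (White): max(1, 4) = 4
E (White): max(11, -1, 5) = 11
B (Black): min(12, 4, 11) = 4
G (White): max(16, -2, 15) = 16
H (White): max(16, 11, 7) = 16
I (White): max(-14, 8, -2, -11) = 8
F (Chance): 1/4·16 + 1/4·16 + 1/4·8 + 1/4·-17 = 5.75
Root (White): max(4, 5.75) = 5.75

5.75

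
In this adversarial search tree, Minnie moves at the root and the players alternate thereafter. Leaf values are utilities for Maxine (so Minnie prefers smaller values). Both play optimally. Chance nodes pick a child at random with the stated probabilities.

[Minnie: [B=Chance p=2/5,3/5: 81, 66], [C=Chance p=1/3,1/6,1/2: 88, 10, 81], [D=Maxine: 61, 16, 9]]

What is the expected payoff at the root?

61

B (Chance): 2/5·81 + 3/5·66 = 72
C (Chance): 1/3·88 + 1/6·10 + 1/2·81 = 71.5
D (Maxine): max(61, 16, 9) = 61
Root (Minnie): min(72, 71.5, 61) = 61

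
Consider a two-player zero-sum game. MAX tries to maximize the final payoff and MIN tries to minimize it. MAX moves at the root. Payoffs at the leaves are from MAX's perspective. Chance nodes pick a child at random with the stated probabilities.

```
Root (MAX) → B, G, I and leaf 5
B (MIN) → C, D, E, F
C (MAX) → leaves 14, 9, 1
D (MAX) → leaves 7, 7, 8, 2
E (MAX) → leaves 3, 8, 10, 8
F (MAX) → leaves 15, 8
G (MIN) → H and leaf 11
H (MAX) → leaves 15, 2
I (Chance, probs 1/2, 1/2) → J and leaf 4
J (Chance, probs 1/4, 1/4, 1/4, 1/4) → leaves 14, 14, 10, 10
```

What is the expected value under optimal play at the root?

C (MAX): max(14, 9, 1) = 14
D (MAX): max(7, 7, 8, 2) = 8
E (MAX): max(3, 8, 10, 8) = 10
F (MAX): max(15, 8) = 15
B (MIN): min(14, 8, 10, 15) = 8
H (MAX): max(15, 2) = 15
G (MIN): min(15, 11) = 11
J (Chance): 1/4·14 + 1/4·14 + 1/4·10 + 1/4·10 = 12
I (Chance): 1/2·12 + 1/2·4 = 8
Root (MAX): max(8, 11, 8, 5) = 11

11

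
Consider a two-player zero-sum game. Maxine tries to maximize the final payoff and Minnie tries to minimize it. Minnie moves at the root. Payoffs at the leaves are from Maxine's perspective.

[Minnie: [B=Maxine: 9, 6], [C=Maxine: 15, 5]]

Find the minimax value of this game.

B (Maxine): max(9, 6) = 9
C (Maxine): max(15, 5) = 15
Root (Minnie): min(9, 15) = 9

9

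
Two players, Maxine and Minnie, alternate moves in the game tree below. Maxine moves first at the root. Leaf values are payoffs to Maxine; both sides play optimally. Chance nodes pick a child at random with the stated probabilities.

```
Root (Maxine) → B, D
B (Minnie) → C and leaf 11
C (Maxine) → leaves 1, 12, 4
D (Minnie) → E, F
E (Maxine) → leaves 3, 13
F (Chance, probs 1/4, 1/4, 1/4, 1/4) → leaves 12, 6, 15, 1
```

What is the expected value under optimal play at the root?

11

C (Maxine): max(1, 12, 4) = 12
B (Minnie): min(12, 11) = 11
E (Maxine): max(3, 13) = 13
F (Chance): 1/4·12 + 1/4·6 + 1/4·15 + 1/4·1 = 8.5
D (Minnie): min(13, 8.5) = 8.5
Root (Maxine): max(11, 8.5) = 11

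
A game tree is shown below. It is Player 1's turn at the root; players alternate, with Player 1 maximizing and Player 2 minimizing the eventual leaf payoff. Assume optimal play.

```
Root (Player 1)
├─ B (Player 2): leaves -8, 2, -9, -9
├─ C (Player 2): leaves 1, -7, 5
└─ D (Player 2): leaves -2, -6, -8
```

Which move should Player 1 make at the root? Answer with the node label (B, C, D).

C

B (Player 2): min(-8, 2, -9, -9) = -9
C (Player 2): min(1, -7, 5) = -7
D (Player 2): min(-2, -6, -8) = -8
Root (Player 1): max(-9, -7, -8) = -7
Player 1 picks the child with the highest value: C (value -7).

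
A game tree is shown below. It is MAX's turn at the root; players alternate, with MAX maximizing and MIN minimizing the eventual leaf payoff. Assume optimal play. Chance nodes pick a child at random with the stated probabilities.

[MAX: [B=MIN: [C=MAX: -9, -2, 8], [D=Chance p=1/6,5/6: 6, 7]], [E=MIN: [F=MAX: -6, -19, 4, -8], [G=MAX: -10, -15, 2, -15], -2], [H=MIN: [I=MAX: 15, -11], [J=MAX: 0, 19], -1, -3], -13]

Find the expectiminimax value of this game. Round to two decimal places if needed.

C (MAX): max(-9, -2, 8) = 8
D (Chance): 1/6·6 + 5/6·7 = 6.83
B (MIN): min(8, 6.83) = 6.83
F (MAX): max(-6, -19, 4, -8) = 4
G (MAX): max(-10, -15, 2, -15) = 2
E (MIN): min(4, 2, -2) = -2
I (MAX): max(15, -11) = 15
J (MAX): max(0, 19) = 19
H (MIN): min(15, 19, -1, -3) = -3
Root (MAX): max(6.83, -2, -3, -13) = 6.83

6.83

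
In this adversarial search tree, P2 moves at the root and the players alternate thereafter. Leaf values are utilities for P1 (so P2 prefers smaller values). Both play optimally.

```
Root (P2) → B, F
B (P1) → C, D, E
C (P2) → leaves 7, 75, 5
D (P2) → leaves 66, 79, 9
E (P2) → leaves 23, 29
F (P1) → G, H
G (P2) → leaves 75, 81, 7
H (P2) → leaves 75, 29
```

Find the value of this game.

C (P2): min(7, 75, 5) = 5
D (P2): min(66, 79, 9) = 9
E (P2): min(23, 29) = 23
B (P1): max(5, 9, 23) = 23
G (P2): min(75, 81, 7) = 7
H (P2): min(75, 29) = 29
F (P1): max(7, 29) = 29
Root (P2): min(23, 29) = 23

23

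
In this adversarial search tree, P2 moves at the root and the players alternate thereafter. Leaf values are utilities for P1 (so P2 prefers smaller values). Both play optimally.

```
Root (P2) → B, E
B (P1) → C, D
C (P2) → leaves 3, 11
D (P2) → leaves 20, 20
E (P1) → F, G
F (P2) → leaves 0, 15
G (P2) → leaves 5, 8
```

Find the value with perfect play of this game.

C (P2): min(3, 11) = 3
D (P2): min(20, 20) = 20
B (P1): max(3, 20) = 20
F (P2): min(0, 15) = 0
G (P2): min(5, 8) = 5
E (P1): max(0, 5) = 5
Root (P2): min(20, 5) = 5

5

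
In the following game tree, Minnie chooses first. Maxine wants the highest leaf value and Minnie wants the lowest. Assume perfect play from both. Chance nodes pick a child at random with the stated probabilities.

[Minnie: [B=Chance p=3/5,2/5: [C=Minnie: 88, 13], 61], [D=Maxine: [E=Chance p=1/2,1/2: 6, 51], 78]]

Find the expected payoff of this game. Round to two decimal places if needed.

C (Minnie): min(88, 13) = 13
B (Chance): 3/5·13 + 2/5·61 = 32.2
E (Chance): 1/2·6 + 1/2·51 = 28.5
D (Maxine): max(28.5, 78) = 78
Root (Minnie): min(32.2, 78) = 32.2

32.2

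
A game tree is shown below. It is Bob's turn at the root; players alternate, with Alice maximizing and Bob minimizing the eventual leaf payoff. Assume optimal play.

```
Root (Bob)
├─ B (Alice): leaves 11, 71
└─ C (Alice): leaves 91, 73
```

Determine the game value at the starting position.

71

B (Alice): max(11, 71) = 71
C (Alice): max(91, 73) = 91
Root (Bob): min(71, 91) = 71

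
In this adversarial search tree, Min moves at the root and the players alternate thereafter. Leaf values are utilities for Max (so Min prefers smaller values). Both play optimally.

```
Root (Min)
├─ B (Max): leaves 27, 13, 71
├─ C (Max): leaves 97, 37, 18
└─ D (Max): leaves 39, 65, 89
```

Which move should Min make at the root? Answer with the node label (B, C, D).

B (Max): max(27, 13, 71) = 71
C (Max): max(97, 37, 18) = 97
D (Max): max(39, 65, 89) = 89
Root (Min): min(71, 97, 89) = 71
Min picks the child with the lowest value: B (value 71).

B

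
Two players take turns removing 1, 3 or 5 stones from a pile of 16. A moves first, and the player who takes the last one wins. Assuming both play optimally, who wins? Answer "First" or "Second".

Mark each pile size as W (mover wins) or L (mover loses):
i:   0  1  2  3  4  5  6  7  8  9 10 11 12 13 14 15 16
     L  W  L  W  L  W  L  W  L  W  L  W  L  W  L  W  L
Position 16 is L, so the second player wins.

Second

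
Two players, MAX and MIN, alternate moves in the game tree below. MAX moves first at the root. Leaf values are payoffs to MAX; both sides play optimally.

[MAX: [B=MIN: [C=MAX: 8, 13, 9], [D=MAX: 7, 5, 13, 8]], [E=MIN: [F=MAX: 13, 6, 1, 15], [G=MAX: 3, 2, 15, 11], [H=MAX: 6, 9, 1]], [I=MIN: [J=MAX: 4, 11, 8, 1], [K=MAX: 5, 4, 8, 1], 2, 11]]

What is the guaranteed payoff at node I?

2

J: max(4, 11, 8, 1) = 11
K: max(5, 4, 8, 1) = 8
I: min(11, 8, 2, 11) = 2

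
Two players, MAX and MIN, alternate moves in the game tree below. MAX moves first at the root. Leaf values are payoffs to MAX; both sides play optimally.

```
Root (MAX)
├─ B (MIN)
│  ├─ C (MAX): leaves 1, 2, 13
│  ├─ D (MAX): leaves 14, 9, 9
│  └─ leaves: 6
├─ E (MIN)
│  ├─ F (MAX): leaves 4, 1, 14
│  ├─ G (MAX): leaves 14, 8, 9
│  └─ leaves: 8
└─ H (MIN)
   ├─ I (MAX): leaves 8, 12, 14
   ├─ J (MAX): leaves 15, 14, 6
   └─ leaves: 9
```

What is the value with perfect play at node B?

6

C: max(1, 2, 13) = 13
D: max(14, 9, 9) = 14
B: min(13, 14, 6) = 6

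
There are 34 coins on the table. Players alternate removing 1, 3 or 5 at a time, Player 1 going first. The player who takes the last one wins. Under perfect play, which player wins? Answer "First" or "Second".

Second

Mark each pile size as W (mover wins) or L (mover loses):
i:   0  1  2  3  4  5  6  7  8  9 10 11 12 13 14 15 16 17 18 19 20 21 22 23 24 25 26 27 28 29 30 31 32 33 34
     L  W  L  W  L  W  L  W  L  W  L  W  L  W  L  W  L  W  L  W  L  W  L  W  L  W  L  W  L  W  L  W  L  W  L
Position 34 is L, so the second player wins.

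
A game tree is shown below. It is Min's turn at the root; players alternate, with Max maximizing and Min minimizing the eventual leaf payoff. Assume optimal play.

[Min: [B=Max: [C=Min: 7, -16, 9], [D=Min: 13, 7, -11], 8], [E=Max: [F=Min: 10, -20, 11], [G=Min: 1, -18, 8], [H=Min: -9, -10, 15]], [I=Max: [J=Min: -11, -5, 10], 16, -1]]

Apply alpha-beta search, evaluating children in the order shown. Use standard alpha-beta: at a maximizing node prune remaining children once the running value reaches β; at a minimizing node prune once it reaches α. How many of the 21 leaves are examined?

C [α=-∞,β=+∞]: v=-16
D [α=-16,β=+∞]: v=-11
B [α=-∞,β=+∞]: v=8
F [α=-∞,β=8]: v=-20
G [α=-20,β=8]: v=-18
H [α=-18,β=8]: v=-10
E [α=-∞,β=8]: v=-10
J [α=-∞,β=-10]: v=-11
I [α=-∞,β=-10]: v=16 after child 2 ≥ β → β-cutoff, skip 1
Root [α=-∞,β=+∞]: v=-10
Leaves evaluated: 20 of 21.

20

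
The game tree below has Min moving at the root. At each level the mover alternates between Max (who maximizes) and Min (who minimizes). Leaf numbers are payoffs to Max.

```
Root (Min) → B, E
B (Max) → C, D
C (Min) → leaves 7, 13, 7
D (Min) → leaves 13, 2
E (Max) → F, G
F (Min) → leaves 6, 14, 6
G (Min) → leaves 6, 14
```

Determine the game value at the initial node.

6

C (Min): min(7, 13, 7) = 7
D (Min): min(13, 2) = 2
B (Max): max(7, 2) = 7
F (Min): min(6, 14, 6) = 6
G (Min): min(6, 14) = 6
E (Max): max(6, 6) = 6
Root (Min): min(7, 6) = 6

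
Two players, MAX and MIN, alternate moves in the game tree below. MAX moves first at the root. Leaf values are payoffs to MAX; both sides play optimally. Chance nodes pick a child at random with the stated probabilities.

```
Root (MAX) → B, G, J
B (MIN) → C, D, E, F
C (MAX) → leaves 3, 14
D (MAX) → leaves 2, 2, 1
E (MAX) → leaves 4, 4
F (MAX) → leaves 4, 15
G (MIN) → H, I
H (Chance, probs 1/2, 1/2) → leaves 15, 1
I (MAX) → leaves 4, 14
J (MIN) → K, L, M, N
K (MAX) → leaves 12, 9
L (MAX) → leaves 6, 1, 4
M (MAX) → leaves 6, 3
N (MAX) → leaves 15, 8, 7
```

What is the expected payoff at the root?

C (MAX): max(3, 14) = 14
D (MAX): max(2, 2, 1) = 2
E (MAX): max(4, 4) = 4
F (MAX): max(4, 15) = 15
B (MIN): min(14, 2, 4, 15) = 2
H (Chance): 1/2·15 + 1/2·1 = 8
I (MAX): max(4, 14) = 14
G (MIN): min(8, 14) = 8
K (MAX): max(12, 9) = 12
L (MAX): max(6, 1, 4) = 6
M (MAX): max(6, 3) = 6
N (MAX): max(15, 8, 7) = 15
J (MIN): min(12, 6, 6, 15) = 6
Root (MAX): max(2, 8, 6) = 8

8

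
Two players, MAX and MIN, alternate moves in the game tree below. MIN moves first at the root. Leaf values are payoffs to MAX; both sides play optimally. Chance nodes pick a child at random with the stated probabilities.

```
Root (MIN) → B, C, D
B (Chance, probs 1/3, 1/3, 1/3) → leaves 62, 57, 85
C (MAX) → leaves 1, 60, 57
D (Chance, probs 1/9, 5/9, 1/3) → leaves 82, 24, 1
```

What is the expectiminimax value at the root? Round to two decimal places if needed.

22.78

B (Chance): 1/3·62 + 1/3·57 + 1/3·85 = 68
C (MAX): max(1, 60, 57) = 60
D (Chance): 1/9·82 + 5/9·24 + 1/3·1 = 22.78
Root (MIN): min(68, 60, 22.78) = 22.78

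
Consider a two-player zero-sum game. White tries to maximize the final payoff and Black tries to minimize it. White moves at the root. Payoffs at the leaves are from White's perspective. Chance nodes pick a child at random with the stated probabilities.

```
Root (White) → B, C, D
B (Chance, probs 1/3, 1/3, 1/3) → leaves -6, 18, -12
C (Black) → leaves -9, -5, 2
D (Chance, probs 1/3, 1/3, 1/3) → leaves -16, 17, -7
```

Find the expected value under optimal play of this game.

0

B (Chance): 1/3·-6 + 1/3·18 + 1/3·-12 = 0
C (Black): min(-9, -5, 2) = -9
D (Chance): 1/3·-16 + 1/3·17 + 1/3·-7 = -2
Root (White): max(0, -9, -2) = 0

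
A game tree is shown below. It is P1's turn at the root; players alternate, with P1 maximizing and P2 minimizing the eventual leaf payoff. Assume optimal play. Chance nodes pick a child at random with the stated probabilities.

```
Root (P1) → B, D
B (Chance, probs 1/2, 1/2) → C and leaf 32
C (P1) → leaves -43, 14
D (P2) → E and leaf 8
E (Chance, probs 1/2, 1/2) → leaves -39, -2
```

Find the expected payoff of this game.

23

C (P1): max(-43, 14) = 14
B (Chance): 1/2·14 + 1/2·32 = 23
E (Chance): 1/2·-39 + 1/2·-2 = -20.5
D (P2): min(-20.5, 8) = -20.5
Root (P1): max(23, -20.5) = 23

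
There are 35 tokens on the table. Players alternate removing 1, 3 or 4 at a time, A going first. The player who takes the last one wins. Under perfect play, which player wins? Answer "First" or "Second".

Compute winning (W) and losing (L) positions by backward induction:
i:   0  1  2  3  4  5  6  7  8  9 10 11 12 13 14 15 16 17 18 19 20 21 22 23 24 25 26 27 28 29 30 31 32 33 34 35
     L  W  L  W  W  W  W  L  W  L  W  W  W  W  L  W  L  W  W  W  W  L  W  L  W  W  W  W  L  W  L  W  W  W  W  L
Position 35 is L, so the second player wins.

Second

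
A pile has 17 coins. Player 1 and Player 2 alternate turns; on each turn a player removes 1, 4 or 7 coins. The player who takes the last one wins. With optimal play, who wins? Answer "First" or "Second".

i:   0  1  2  3  4  5  6  7  8  9 10 11 12 13 14 15 16 17
     L  W  L  W  W  L  W  W  L  W  L  W  W  L  W  W  L  W
Position 17 is W, so the first player wins.

First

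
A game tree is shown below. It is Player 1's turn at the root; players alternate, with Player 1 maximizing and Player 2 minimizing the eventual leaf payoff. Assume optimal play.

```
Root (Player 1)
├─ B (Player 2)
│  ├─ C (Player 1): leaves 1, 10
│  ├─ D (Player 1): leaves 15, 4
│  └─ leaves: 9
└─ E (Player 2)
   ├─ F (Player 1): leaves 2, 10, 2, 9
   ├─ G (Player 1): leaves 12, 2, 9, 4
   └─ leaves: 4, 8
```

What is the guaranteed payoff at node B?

C: max(1, 10) = 10
D: max(15, 4) = 15
B: min(10, 15, 9) = 9

9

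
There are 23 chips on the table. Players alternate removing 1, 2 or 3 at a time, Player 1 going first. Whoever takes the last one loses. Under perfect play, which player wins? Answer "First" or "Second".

First

Compute winning (W) and losing (L) positions by backward induction:
i:   0  1  2  3  4  5  6  7  8  9 10 11 12 13 14 15 16 17 18 19 20 21 22 23
     W  L  W  W  W  L  W  W  W  L  W  W  W  L  W  W  W  L  W  W  W  L  W  W
Position 23 is W, so the first player wins.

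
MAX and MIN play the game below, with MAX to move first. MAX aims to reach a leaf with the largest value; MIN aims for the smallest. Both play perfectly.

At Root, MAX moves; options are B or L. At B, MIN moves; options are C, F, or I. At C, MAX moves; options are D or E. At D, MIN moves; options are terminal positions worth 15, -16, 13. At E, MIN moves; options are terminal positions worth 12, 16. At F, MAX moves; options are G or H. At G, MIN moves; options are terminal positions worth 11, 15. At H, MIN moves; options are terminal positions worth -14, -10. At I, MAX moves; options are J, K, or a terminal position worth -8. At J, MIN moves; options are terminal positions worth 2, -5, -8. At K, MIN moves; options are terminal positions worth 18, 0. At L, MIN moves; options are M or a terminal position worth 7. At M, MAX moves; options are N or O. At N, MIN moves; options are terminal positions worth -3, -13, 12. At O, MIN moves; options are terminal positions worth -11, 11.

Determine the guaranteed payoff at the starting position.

D (MIN): min(15, -16, 13) = -16
E (MIN): min(12, 16) = 12
C (MAX): max(-16, 12) = 12
G (MIN): min(11, 15) = 11
H (MIN): min(-14, -10) = -14
F (MAX): max(11, -14) = 11
J (MIN): min(2, -5, -8) = -8
K (MIN): min(18, 0) = 0
I (MAX): max(-8, 0, -8) = 0
B (MIN): min(12, 11, 0) = 0
N (MIN): min(-3, -13, 12) = -13
O (MIN): min(-11, 11) = -11
M (MAX): max(-13, -11) = -11
L (MIN): min(-11, 7) = -11
Root (MAX): max(0, -11) = 0

0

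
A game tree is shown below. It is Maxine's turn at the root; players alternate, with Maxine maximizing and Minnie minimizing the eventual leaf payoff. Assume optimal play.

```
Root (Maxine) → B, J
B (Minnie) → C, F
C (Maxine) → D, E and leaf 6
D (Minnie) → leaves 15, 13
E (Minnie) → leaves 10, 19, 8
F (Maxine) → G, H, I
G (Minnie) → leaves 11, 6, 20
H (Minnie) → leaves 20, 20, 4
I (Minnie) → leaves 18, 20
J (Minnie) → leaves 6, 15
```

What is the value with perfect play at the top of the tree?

D (Minnie): min(15, 13) = 13
E (Minnie): min(10, 19, 8) = 8
C (Maxine): max(13, 8, 6) = 13
G (Minnie): min(11, 6, 20) = 6
H (Minnie): min(20, 20, 4) = 4
I (Minnie): min(18, 20) = 18
F (Maxine): max(6, 4, 18) = 18
B (Minnie): min(13, 18) = 13
J (Minnie): min(6, 15) = 6
Root (Maxine): max(13, 6) = 13

13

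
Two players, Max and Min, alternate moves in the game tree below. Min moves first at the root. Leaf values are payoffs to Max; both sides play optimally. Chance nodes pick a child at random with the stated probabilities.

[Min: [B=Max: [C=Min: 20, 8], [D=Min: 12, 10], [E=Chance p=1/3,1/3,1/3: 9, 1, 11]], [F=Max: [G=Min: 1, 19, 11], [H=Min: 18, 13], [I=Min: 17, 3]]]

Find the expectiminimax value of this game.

10

C (Min): min(20, 8) = 8
D (Min): min(12, 10) = 10
E (Chance): 1/3·9 + 1/3·1 + 1/3·11 = 7
B (Max): max(8, 10, 7) = 10
G (Min): min(1, 19, 11) = 1
H (Min): min(18, 13) = 13
I (Min): min(17, 3) = 3
F (Max): max(1, 13, 3) = 13
Root (Min): min(10, 13) = 10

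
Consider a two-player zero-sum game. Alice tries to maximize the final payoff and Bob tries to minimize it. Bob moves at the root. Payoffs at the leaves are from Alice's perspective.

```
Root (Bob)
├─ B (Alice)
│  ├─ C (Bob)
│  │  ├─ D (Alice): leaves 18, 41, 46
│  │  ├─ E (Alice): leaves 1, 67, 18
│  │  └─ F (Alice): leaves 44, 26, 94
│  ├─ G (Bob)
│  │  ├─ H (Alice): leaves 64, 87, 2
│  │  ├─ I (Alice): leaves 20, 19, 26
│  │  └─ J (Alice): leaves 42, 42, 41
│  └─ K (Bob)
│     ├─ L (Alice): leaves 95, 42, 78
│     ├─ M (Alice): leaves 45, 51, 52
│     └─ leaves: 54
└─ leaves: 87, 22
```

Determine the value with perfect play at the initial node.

22

D (Alice): max(18, 41, 46) = 46
E (Alice): max(1, 67, 18) = 67
F (Alice): max(44, 26, 94) = 94
C (Bob): min(46, 67, 94) = 46
H (Alice): max(64, 87, 2) = 87
I (Alice): max(20, 19, 26) = 26
J (Alice): max(42, 42, 41) = 42
G (Bob): min(87, 26, 42) = 26
L (Alice): max(95, 42, 78) = 95
M (Alice): max(45, 51, 52) = 52
K (Bob): min(95, 52, 54) = 52
B (Alice): max(46, 26, 52) = 52
Root (Bob): min(52, 87, 22) = 22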